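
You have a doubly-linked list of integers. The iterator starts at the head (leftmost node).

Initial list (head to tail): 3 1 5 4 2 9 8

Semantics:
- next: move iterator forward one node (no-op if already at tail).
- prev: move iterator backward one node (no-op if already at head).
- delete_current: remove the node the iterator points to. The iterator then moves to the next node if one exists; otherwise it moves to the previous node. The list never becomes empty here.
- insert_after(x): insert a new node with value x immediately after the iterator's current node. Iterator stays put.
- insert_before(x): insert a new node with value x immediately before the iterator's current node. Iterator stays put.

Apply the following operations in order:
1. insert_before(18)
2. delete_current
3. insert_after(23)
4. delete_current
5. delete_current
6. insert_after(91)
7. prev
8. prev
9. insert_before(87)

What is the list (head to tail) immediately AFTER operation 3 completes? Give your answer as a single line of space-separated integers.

Answer: 18 1 23 5 4 2 9 8

Derivation:
After 1 (insert_before(18)): list=[18, 3, 1, 5, 4, 2, 9, 8] cursor@3
After 2 (delete_current): list=[18, 1, 5, 4, 2, 9, 8] cursor@1
After 3 (insert_after(23)): list=[18, 1, 23, 5, 4, 2, 9, 8] cursor@1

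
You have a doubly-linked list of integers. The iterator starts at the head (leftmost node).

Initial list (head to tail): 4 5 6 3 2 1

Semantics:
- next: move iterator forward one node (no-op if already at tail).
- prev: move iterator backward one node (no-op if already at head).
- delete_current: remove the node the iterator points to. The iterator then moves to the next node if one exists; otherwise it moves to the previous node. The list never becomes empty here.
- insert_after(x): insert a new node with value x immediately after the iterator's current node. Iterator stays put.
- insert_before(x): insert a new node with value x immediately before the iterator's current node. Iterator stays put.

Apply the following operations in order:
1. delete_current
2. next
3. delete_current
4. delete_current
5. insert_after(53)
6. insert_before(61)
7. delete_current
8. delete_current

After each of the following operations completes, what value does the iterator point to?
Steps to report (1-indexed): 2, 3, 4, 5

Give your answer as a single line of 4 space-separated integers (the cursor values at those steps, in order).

Answer: 6 3 2 2

Derivation:
After 1 (delete_current): list=[5, 6, 3, 2, 1] cursor@5
After 2 (next): list=[5, 6, 3, 2, 1] cursor@6
After 3 (delete_current): list=[5, 3, 2, 1] cursor@3
After 4 (delete_current): list=[5, 2, 1] cursor@2
After 5 (insert_after(53)): list=[5, 2, 53, 1] cursor@2
After 6 (insert_before(61)): list=[5, 61, 2, 53, 1] cursor@2
After 7 (delete_current): list=[5, 61, 53, 1] cursor@53
After 8 (delete_current): list=[5, 61, 1] cursor@1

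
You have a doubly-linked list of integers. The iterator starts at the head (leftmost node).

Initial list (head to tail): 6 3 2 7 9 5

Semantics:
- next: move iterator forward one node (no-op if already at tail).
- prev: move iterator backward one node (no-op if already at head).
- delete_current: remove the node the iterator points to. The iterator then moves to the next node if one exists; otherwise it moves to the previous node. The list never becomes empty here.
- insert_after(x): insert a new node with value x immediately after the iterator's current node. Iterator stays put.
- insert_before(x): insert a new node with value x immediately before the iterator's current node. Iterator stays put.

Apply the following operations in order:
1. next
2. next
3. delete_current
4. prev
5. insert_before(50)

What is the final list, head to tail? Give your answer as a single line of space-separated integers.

Answer: 6 50 3 7 9 5

Derivation:
After 1 (next): list=[6, 3, 2, 7, 9, 5] cursor@3
After 2 (next): list=[6, 3, 2, 7, 9, 5] cursor@2
After 3 (delete_current): list=[6, 3, 7, 9, 5] cursor@7
After 4 (prev): list=[6, 3, 7, 9, 5] cursor@3
After 5 (insert_before(50)): list=[6, 50, 3, 7, 9, 5] cursor@3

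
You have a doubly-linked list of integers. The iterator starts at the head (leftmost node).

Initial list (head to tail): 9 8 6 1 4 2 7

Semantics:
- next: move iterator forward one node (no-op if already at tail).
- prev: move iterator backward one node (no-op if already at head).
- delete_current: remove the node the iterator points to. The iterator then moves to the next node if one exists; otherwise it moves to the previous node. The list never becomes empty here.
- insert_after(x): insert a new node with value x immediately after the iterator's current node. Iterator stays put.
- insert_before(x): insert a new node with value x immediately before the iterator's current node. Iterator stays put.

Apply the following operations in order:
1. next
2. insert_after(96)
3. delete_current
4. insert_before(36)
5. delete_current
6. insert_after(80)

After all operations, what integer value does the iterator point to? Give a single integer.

Answer: 6

Derivation:
After 1 (next): list=[9, 8, 6, 1, 4, 2, 7] cursor@8
After 2 (insert_after(96)): list=[9, 8, 96, 6, 1, 4, 2, 7] cursor@8
After 3 (delete_current): list=[9, 96, 6, 1, 4, 2, 7] cursor@96
After 4 (insert_before(36)): list=[9, 36, 96, 6, 1, 4, 2, 7] cursor@96
After 5 (delete_current): list=[9, 36, 6, 1, 4, 2, 7] cursor@6
After 6 (insert_after(80)): list=[9, 36, 6, 80, 1, 4, 2, 7] cursor@6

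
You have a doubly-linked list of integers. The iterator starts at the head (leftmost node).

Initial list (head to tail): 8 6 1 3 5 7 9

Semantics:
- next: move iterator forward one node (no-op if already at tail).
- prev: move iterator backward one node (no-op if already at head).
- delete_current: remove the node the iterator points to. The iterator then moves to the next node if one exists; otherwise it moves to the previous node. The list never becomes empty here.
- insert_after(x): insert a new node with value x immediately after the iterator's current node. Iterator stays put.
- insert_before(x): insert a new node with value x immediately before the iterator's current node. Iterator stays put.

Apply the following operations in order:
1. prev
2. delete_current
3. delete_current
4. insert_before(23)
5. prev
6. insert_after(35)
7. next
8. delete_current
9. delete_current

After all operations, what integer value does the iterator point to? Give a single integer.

Answer: 3

Derivation:
After 1 (prev): list=[8, 6, 1, 3, 5, 7, 9] cursor@8
After 2 (delete_current): list=[6, 1, 3, 5, 7, 9] cursor@6
After 3 (delete_current): list=[1, 3, 5, 7, 9] cursor@1
After 4 (insert_before(23)): list=[23, 1, 3, 5, 7, 9] cursor@1
After 5 (prev): list=[23, 1, 3, 5, 7, 9] cursor@23
After 6 (insert_after(35)): list=[23, 35, 1, 3, 5, 7, 9] cursor@23
After 7 (next): list=[23, 35, 1, 3, 5, 7, 9] cursor@35
After 8 (delete_current): list=[23, 1, 3, 5, 7, 9] cursor@1
After 9 (delete_current): list=[23, 3, 5, 7, 9] cursor@3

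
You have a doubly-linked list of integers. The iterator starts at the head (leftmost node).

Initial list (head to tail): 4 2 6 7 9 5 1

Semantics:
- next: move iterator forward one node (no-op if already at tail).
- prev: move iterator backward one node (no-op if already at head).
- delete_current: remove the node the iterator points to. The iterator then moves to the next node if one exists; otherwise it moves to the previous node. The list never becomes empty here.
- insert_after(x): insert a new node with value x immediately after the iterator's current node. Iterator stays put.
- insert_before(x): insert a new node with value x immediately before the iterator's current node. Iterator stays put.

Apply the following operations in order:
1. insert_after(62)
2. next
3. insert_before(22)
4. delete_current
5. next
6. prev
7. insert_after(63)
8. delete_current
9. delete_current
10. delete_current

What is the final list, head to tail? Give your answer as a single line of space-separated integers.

After 1 (insert_after(62)): list=[4, 62, 2, 6, 7, 9, 5, 1] cursor@4
After 2 (next): list=[4, 62, 2, 6, 7, 9, 5, 1] cursor@62
After 3 (insert_before(22)): list=[4, 22, 62, 2, 6, 7, 9, 5, 1] cursor@62
After 4 (delete_current): list=[4, 22, 2, 6, 7, 9, 5, 1] cursor@2
After 5 (next): list=[4, 22, 2, 6, 7, 9, 5, 1] cursor@6
After 6 (prev): list=[4, 22, 2, 6, 7, 9, 5, 1] cursor@2
After 7 (insert_after(63)): list=[4, 22, 2, 63, 6, 7, 9, 5, 1] cursor@2
After 8 (delete_current): list=[4, 22, 63, 6, 7, 9, 5, 1] cursor@63
After 9 (delete_current): list=[4, 22, 6, 7, 9, 5, 1] cursor@6
After 10 (delete_current): list=[4, 22, 7, 9, 5, 1] cursor@7

Answer: 4 22 7 9 5 1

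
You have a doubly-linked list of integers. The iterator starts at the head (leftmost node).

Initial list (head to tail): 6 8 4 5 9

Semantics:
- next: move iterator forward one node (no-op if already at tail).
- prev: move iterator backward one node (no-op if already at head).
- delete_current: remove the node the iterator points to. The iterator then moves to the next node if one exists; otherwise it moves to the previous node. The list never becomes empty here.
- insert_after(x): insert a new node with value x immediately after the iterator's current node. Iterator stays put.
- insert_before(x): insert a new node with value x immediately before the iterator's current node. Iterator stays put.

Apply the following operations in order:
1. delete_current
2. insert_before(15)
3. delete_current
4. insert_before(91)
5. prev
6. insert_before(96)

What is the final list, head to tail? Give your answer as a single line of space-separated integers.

Answer: 15 96 91 4 5 9

Derivation:
After 1 (delete_current): list=[8, 4, 5, 9] cursor@8
After 2 (insert_before(15)): list=[15, 8, 4, 5, 9] cursor@8
After 3 (delete_current): list=[15, 4, 5, 9] cursor@4
After 4 (insert_before(91)): list=[15, 91, 4, 5, 9] cursor@4
After 5 (prev): list=[15, 91, 4, 5, 9] cursor@91
After 6 (insert_before(96)): list=[15, 96, 91, 4, 5, 9] cursor@91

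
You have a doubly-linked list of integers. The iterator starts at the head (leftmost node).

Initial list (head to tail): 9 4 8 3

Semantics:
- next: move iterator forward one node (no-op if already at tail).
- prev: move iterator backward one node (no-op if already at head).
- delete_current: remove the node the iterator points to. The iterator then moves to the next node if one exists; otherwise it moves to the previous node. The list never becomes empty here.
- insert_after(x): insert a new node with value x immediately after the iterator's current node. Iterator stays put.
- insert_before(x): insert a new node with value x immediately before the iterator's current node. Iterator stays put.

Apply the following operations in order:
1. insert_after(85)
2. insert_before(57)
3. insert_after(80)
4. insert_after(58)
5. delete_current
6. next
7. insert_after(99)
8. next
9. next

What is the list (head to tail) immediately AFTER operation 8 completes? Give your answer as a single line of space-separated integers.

After 1 (insert_after(85)): list=[9, 85, 4, 8, 3] cursor@9
After 2 (insert_before(57)): list=[57, 9, 85, 4, 8, 3] cursor@9
After 3 (insert_after(80)): list=[57, 9, 80, 85, 4, 8, 3] cursor@9
After 4 (insert_after(58)): list=[57, 9, 58, 80, 85, 4, 8, 3] cursor@9
After 5 (delete_current): list=[57, 58, 80, 85, 4, 8, 3] cursor@58
After 6 (next): list=[57, 58, 80, 85, 4, 8, 3] cursor@80
After 7 (insert_after(99)): list=[57, 58, 80, 99, 85, 4, 8, 3] cursor@80
After 8 (next): list=[57, 58, 80, 99, 85, 4, 8, 3] cursor@99

Answer: 57 58 80 99 85 4 8 3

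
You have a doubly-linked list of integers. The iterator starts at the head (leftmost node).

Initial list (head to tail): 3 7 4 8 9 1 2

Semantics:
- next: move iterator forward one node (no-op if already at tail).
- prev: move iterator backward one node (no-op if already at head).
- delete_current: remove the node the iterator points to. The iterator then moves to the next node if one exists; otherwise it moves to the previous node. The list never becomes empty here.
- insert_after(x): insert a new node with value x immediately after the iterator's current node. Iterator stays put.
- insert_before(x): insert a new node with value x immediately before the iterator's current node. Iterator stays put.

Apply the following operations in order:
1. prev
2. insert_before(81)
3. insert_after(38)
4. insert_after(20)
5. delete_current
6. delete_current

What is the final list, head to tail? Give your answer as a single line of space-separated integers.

Answer: 81 38 7 4 8 9 1 2

Derivation:
After 1 (prev): list=[3, 7, 4, 8, 9, 1, 2] cursor@3
After 2 (insert_before(81)): list=[81, 3, 7, 4, 8, 9, 1, 2] cursor@3
After 3 (insert_after(38)): list=[81, 3, 38, 7, 4, 8, 9, 1, 2] cursor@3
After 4 (insert_after(20)): list=[81, 3, 20, 38, 7, 4, 8, 9, 1, 2] cursor@3
After 5 (delete_current): list=[81, 20, 38, 7, 4, 8, 9, 1, 2] cursor@20
After 6 (delete_current): list=[81, 38, 7, 4, 8, 9, 1, 2] cursor@38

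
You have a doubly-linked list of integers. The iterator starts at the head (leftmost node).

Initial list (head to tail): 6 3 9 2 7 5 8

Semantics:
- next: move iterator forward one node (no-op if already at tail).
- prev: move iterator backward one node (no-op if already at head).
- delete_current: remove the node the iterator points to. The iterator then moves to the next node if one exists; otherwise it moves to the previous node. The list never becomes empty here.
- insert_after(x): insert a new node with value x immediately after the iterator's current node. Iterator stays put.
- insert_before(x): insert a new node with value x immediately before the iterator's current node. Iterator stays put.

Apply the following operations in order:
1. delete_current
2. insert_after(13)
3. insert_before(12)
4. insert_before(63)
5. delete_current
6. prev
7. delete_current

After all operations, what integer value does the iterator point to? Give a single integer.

After 1 (delete_current): list=[3, 9, 2, 7, 5, 8] cursor@3
After 2 (insert_after(13)): list=[3, 13, 9, 2, 7, 5, 8] cursor@3
After 3 (insert_before(12)): list=[12, 3, 13, 9, 2, 7, 5, 8] cursor@3
After 4 (insert_before(63)): list=[12, 63, 3, 13, 9, 2, 7, 5, 8] cursor@3
After 5 (delete_current): list=[12, 63, 13, 9, 2, 7, 5, 8] cursor@13
After 6 (prev): list=[12, 63, 13, 9, 2, 7, 5, 8] cursor@63
After 7 (delete_current): list=[12, 13, 9, 2, 7, 5, 8] cursor@13

Answer: 13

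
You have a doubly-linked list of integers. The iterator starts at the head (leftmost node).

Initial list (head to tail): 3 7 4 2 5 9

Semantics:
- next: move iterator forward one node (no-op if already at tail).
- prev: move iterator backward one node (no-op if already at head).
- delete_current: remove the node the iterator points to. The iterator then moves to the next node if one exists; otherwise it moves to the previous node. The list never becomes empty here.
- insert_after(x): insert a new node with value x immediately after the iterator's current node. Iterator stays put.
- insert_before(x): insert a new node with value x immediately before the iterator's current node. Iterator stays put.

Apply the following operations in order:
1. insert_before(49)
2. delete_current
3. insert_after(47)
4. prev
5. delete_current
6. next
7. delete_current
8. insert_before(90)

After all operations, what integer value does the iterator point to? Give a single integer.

After 1 (insert_before(49)): list=[49, 3, 7, 4, 2, 5, 9] cursor@3
After 2 (delete_current): list=[49, 7, 4, 2, 5, 9] cursor@7
After 3 (insert_after(47)): list=[49, 7, 47, 4, 2, 5, 9] cursor@7
After 4 (prev): list=[49, 7, 47, 4, 2, 5, 9] cursor@49
After 5 (delete_current): list=[7, 47, 4, 2, 5, 9] cursor@7
After 6 (next): list=[7, 47, 4, 2, 5, 9] cursor@47
After 7 (delete_current): list=[7, 4, 2, 5, 9] cursor@4
After 8 (insert_before(90)): list=[7, 90, 4, 2, 5, 9] cursor@4

Answer: 4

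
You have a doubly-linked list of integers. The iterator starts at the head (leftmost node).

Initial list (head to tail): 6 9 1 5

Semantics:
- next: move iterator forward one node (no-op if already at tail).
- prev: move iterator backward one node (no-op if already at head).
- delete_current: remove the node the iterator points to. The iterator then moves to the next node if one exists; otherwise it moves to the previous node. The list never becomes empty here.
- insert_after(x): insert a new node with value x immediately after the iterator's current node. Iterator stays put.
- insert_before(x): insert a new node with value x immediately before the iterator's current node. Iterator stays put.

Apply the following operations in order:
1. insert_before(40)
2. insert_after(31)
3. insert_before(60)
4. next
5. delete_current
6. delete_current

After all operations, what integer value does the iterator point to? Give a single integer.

Answer: 1

Derivation:
After 1 (insert_before(40)): list=[40, 6, 9, 1, 5] cursor@6
After 2 (insert_after(31)): list=[40, 6, 31, 9, 1, 5] cursor@6
After 3 (insert_before(60)): list=[40, 60, 6, 31, 9, 1, 5] cursor@6
After 4 (next): list=[40, 60, 6, 31, 9, 1, 5] cursor@31
After 5 (delete_current): list=[40, 60, 6, 9, 1, 5] cursor@9
After 6 (delete_current): list=[40, 60, 6, 1, 5] cursor@1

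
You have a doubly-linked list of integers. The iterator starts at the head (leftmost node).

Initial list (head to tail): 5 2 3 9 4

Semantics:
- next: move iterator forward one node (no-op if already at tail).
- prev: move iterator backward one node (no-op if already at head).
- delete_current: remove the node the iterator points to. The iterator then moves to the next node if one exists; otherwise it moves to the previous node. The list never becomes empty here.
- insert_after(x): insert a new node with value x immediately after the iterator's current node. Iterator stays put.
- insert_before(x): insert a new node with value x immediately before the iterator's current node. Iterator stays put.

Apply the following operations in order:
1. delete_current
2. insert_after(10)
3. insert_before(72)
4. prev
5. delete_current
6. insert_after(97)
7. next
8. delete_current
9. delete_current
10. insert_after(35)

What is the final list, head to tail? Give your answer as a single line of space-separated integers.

Answer: 2 3 35 9 4

Derivation:
After 1 (delete_current): list=[2, 3, 9, 4] cursor@2
After 2 (insert_after(10)): list=[2, 10, 3, 9, 4] cursor@2
After 3 (insert_before(72)): list=[72, 2, 10, 3, 9, 4] cursor@2
After 4 (prev): list=[72, 2, 10, 3, 9, 4] cursor@72
After 5 (delete_current): list=[2, 10, 3, 9, 4] cursor@2
After 6 (insert_after(97)): list=[2, 97, 10, 3, 9, 4] cursor@2
After 7 (next): list=[2, 97, 10, 3, 9, 4] cursor@97
After 8 (delete_current): list=[2, 10, 3, 9, 4] cursor@10
After 9 (delete_current): list=[2, 3, 9, 4] cursor@3
After 10 (insert_after(35)): list=[2, 3, 35, 9, 4] cursor@3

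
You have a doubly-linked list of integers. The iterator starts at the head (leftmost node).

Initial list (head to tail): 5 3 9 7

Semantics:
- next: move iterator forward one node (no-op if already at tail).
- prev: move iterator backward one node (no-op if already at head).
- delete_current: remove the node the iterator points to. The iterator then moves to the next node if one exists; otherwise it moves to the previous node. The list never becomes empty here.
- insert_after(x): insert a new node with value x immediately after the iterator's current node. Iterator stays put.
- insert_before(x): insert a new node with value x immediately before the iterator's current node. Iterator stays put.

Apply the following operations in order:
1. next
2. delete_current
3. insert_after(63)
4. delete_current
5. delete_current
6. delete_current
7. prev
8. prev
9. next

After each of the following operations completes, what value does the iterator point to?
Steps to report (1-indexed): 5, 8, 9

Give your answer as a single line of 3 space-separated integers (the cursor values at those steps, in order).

After 1 (next): list=[5, 3, 9, 7] cursor@3
After 2 (delete_current): list=[5, 9, 7] cursor@9
After 3 (insert_after(63)): list=[5, 9, 63, 7] cursor@9
After 4 (delete_current): list=[5, 63, 7] cursor@63
After 5 (delete_current): list=[5, 7] cursor@7
After 6 (delete_current): list=[5] cursor@5
After 7 (prev): list=[5] cursor@5
After 8 (prev): list=[5] cursor@5
After 9 (next): list=[5] cursor@5

Answer: 7 5 5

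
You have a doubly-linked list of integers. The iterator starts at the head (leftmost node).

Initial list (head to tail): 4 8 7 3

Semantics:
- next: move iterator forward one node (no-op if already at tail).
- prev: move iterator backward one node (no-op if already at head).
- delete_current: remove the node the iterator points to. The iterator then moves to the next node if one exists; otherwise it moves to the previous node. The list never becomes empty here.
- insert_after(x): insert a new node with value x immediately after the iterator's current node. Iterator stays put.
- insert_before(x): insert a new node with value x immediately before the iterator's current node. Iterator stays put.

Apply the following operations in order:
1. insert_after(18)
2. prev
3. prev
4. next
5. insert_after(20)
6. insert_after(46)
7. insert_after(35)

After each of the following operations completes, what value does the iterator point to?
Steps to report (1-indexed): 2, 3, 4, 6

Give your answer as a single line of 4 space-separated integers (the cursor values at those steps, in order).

After 1 (insert_after(18)): list=[4, 18, 8, 7, 3] cursor@4
After 2 (prev): list=[4, 18, 8, 7, 3] cursor@4
After 3 (prev): list=[4, 18, 8, 7, 3] cursor@4
After 4 (next): list=[4, 18, 8, 7, 3] cursor@18
After 5 (insert_after(20)): list=[4, 18, 20, 8, 7, 3] cursor@18
After 6 (insert_after(46)): list=[4, 18, 46, 20, 8, 7, 3] cursor@18
After 7 (insert_after(35)): list=[4, 18, 35, 46, 20, 8, 7, 3] cursor@18

Answer: 4 4 18 18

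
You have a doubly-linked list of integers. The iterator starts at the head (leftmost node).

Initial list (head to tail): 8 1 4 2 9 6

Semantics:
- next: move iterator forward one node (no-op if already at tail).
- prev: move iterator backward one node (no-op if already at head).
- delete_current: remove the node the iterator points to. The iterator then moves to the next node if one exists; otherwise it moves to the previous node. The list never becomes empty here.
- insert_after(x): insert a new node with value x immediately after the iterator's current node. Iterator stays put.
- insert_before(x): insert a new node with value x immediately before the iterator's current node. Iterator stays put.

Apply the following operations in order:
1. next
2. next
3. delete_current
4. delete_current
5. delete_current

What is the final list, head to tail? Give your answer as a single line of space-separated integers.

Answer: 8 1 6

Derivation:
After 1 (next): list=[8, 1, 4, 2, 9, 6] cursor@1
After 2 (next): list=[8, 1, 4, 2, 9, 6] cursor@4
After 3 (delete_current): list=[8, 1, 2, 9, 6] cursor@2
After 4 (delete_current): list=[8, 1, 9, 6] cursor@9
After 5 (delete_current): list=[8, 1, 6] cursor@6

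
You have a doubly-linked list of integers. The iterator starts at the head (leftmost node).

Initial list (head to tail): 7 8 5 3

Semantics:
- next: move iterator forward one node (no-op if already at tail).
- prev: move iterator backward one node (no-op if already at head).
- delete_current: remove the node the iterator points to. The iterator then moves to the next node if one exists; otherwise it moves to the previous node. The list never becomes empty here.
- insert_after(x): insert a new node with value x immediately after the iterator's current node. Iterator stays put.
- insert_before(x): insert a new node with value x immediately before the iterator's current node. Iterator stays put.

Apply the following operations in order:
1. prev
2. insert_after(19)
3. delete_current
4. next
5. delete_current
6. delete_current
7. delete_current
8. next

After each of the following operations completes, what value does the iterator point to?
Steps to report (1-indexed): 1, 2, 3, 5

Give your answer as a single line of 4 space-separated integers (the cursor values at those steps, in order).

Answer: 7 7 19 5

Derivation:
After 1 (prev): list=[7, 8, 5, 3] cursor@7
After 2 (insert_after(19)): list=[7, 19, 8, 5, 3] cursor@7
After 3 (delete_current): list=[19, 8, 5, 3] cursor@19
After 4 (next): list=[19, 8, 5, 3] cursor@8
After 5 (delete_current): list=[19, 5, 3] cursor@5
After 6 (delete_current): list=[19, 3] cursor@3
After 7 (delete_current): list=[19] cursor@19
After 8 (next): list=[19] cursor@19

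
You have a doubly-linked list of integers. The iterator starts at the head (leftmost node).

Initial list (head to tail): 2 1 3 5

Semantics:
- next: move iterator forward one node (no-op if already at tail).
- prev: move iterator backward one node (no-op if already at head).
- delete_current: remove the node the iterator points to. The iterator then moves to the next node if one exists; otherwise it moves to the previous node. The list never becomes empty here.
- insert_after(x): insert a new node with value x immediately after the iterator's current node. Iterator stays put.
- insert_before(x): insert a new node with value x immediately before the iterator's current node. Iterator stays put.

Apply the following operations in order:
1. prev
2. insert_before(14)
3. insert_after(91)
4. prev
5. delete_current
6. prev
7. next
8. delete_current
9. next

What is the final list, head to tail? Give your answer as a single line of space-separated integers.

After 1 (prev): list=[2, 1, 3, 5] cursor@2
After 2 (insert_before(14)): list=[14, 2, 1, 3, 5] cursor@2
After 3 (insert_after(91)): list=[14, 2, 91, 1, 3, 5] cursor@2
After 4 (prev): list=[14, 2, 91, 1, 3, 5] cursor@14
After 5 (delete_current): list=[2, 91, 1, 3, 5] cursor@2
After 6 (prev): list=[2, 91, 1, 3, 5] cursor@2
After 7 (next): list=[2, 91, 1, 3, 5] cursor@91
After 8 (delete_current): list=[2, 1, 3, 5] cursor@1
After 9 (next): list=[2, 1, 3, 5] cursor@3

Answer: 2 1 3 5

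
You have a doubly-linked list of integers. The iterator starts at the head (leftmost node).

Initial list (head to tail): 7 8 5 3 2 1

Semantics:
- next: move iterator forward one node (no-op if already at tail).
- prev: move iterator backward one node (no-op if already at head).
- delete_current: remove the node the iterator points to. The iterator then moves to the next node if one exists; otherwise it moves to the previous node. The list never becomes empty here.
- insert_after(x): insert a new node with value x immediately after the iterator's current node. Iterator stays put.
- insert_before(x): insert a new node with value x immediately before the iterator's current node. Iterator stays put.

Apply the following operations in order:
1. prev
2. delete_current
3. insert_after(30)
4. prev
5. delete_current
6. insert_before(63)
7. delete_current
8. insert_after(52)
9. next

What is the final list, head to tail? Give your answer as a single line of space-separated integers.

Answer: 63 5 52 3 2 1

Derivation:
After 1 (prev): list=[7, 8, 5, 3, 2, 1] cursor@7
After 2 (delete_current): list=[8, 5, 3, 2, 1] cursor@8
After 3 (insert_after(30)): list=[8, 30, 5, 3, 2, 1] cursor@8
After 4 (prev): list=[8, 30, 5, 3, 2, 1] cursor@8
After 5 (delete_current): list=[30, 5, 3, 2, 1] cursor@30
After 6 (insert_before(63)): list=[63, 30, 5, 3, 2, 1] cursor@30
After 7 (delete_current): list=[63, 5, 3, 2, 1] cursor@5
After 8 (insert_after(52)): list=[63, 5, 52, 3, 2, 1] cursor@5
After 9 (next): list=[63, 5, 52, 3, 2, 1] cursor@52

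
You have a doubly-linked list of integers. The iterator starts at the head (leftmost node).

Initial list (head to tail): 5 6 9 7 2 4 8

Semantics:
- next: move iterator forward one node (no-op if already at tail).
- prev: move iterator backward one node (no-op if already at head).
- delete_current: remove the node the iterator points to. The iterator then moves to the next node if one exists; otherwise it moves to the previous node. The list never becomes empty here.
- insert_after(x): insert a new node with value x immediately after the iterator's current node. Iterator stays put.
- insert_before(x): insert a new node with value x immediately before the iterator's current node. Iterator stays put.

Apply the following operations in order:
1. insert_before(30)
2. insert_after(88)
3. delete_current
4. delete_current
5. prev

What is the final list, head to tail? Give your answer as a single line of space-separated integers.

Answer: 30 6 9 7 2 4 8

Derivation:
After 1 (insert_before(30)): list=[30, 5, 6, 9, 7, 2, 4, 8] cursor@5
After 2 (insert_after(88)): list=[30, 5, 88, 6, 9, 7, 2, 4, 8] cursor@5
After 3 (delete_current): list=[30, 88, 6, 9, 7, 2, 4, 8] cursor@88
After 4 (delete_current): list=[30, 6, 9, 7, 2, 4, 8] cursor@6
After 5 (prev): list=[30, 6, 9, 7, 2, 4, 8] cursor@30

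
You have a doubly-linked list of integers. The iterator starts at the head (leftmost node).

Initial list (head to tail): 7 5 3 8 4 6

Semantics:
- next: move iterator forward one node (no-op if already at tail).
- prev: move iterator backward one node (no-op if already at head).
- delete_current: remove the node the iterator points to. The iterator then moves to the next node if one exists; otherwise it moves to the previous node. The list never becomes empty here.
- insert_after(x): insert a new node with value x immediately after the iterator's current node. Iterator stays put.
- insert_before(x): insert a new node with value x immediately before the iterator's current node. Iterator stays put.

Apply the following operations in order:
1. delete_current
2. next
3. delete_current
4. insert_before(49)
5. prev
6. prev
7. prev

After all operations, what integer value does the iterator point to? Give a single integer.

After 1 (delete_current): list=[5, 3, 8, 4, 6] cursor@5
After 2 (next): list=[5, 3, 8, 4, 6] cursor@3
After 3 (delete_current): list=[5, 8, 4, 6] cursor@8
After 4 (insert_before(49)): list=[5, 49, 8, 4, 6] cursor@8
After 5 (prev): list=[5, 49, 8, 4, 6] cursor@49
After 6 (prev): list=[5, 49, 8, 4, 6] cursor@5
After 7 (prev): list=[5, 49, 8, 4, 6] cursor@5

Answer: 5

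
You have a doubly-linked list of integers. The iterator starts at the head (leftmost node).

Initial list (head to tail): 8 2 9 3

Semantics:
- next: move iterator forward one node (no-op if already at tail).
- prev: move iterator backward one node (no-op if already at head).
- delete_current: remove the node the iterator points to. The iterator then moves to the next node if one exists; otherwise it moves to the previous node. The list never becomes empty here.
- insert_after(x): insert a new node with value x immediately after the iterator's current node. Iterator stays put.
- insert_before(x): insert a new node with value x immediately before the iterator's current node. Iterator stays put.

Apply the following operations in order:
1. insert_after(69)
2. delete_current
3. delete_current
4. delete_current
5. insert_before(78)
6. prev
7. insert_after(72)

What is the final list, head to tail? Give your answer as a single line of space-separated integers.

Answer: 78 72 9 3

Derivation:
After 1 (insert_after(69)): list=[8, 69, 2, 9, 3] cursor@8
After 2 (delete_current): list=[69, 2, 9, 3] cursor@69
After 3 (delete_current): list=[2, 9, 3] cursor@2
After 4 (delete_current): list=[9, 3] cursor@9
After 5 (insert_before(78)): list=[78, 9, 3] cursor@9
After 6 (prev): list=[78, 9, 3] cursor@78
After 7 (insert_after(72)): list=[78, 72, 9, 3] cursor@78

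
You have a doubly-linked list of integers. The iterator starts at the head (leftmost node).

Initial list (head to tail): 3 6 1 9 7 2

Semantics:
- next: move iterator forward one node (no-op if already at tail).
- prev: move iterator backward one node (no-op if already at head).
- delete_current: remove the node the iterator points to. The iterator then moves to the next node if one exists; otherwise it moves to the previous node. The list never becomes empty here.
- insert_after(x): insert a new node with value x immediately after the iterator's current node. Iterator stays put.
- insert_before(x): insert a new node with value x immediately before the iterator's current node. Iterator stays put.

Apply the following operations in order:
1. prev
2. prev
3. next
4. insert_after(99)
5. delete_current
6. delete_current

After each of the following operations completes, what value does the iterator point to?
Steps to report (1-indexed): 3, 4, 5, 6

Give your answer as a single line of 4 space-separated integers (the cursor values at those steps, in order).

After 1 (prev): list=[3, 6, 1, 9, 7, 2] cursor@3
After 2 (prev): list=[3, 6, 1, 9, 7, 2] cursor@3
After 3 (next): list=[3, 6, 1, 9, 7, 2] cursor@6
After 4 (insert_after(99)): list=[3, 6, 99, 1, 9, 7, 2] cursor@6
After 5 (delete_current): list=[3, 99, 1, 9, 7, 2] cursor@99
After 6 (delete_current): list=[3, 1, 9, 7, 2] cursor@1

Answer: 6 6 99 1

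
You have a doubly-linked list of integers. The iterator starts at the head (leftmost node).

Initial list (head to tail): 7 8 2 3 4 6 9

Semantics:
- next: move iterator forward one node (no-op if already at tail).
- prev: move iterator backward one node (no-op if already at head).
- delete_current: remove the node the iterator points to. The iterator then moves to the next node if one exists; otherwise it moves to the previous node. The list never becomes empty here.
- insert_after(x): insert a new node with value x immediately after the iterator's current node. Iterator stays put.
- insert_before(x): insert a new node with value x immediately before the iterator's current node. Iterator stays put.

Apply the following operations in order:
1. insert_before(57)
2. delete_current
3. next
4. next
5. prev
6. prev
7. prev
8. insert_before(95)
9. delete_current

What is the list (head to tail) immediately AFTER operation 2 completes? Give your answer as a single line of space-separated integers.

After 1 (insert_before(57)): list=[57, 7, 8, 2, 3, 4, 6, 9] cursor@7
After 2 (delete_current): list=[57, 8, 2, 3, 4, 6, 9] cursor@8

Answer: 57 8 2 3 4 6 9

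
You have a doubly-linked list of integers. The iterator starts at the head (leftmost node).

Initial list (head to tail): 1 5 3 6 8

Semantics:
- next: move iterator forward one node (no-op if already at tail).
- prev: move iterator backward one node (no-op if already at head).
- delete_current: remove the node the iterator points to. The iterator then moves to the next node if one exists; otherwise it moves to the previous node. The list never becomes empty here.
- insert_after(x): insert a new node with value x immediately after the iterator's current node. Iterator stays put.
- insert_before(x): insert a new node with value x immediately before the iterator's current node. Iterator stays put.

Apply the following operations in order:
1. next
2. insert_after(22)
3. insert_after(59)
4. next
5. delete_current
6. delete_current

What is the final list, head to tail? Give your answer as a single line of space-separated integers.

Answer: 1 5 3 6 8

Derivation:
After 1 (next): list=[1, 5, 3, 6, 8] cursor@5
After 2 (insert_after(22)): list=[1, 5, 22, 3, 6, 8] cursor@5
After 3 (insert_after(59)): list=[1, 5, 59, 22, 3, 6, 8] cursor@5
After 4 (next): list=[1, 5, 59, 22, 3, 6, 8] cursor@59
After 5 (delete_current): list=[1, 5, 22, 3, 6, 8] cursor@22
After 6 (delete_current): list=[1, 5, 3, 6, 8] cursor@3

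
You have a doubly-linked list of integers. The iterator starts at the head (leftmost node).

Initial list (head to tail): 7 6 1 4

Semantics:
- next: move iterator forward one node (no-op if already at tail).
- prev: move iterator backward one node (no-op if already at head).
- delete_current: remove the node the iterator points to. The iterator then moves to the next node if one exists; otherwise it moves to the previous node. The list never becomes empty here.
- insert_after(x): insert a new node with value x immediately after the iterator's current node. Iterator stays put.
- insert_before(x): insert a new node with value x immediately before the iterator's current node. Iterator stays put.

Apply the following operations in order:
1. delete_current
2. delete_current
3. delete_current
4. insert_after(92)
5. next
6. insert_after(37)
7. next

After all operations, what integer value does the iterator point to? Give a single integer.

Answer: 37

Derivation:
After 1 (delete_current): list=[6, 1, 4] cursor@6
After 2 (delete_current): list=[1, 4] cursor@1
After 3 (delete_current): list=[4] cursor@4
After 4 (insert_after(92)): list=[4, 92] cursor@4
After 5 (next): list=[4, 92] cursor@92
After 6 (insert_after(37)): list=[4, 92, 37] cursor@92
After 7 (next): list=[4, 92, 37] cursor@37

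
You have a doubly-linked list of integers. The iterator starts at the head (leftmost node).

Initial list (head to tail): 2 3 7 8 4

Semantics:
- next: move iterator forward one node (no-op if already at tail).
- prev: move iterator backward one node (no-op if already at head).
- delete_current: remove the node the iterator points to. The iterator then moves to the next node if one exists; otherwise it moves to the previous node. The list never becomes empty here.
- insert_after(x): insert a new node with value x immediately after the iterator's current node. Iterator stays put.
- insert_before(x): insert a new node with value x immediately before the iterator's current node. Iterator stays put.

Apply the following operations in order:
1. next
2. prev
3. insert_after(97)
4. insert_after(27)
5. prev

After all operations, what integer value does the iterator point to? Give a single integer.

Answer: 2

Derivation:
After 1 (next): list=[2, 3, 7, 8, 4] cursor@3
After 2 (prev): list=[2, 3, 7, 8, 4] cursor@2
After 3 (insert_after(97)): list=[2, 97, 3, 7, 8, 4] cursor@2
After 4 (insert_after(27)): list=[2, 27, 97, 3, 7, 8, 4] cursor@2
After 5 (prev): list=[2, 27, 97, 3, 7, 8, 4] cursor@2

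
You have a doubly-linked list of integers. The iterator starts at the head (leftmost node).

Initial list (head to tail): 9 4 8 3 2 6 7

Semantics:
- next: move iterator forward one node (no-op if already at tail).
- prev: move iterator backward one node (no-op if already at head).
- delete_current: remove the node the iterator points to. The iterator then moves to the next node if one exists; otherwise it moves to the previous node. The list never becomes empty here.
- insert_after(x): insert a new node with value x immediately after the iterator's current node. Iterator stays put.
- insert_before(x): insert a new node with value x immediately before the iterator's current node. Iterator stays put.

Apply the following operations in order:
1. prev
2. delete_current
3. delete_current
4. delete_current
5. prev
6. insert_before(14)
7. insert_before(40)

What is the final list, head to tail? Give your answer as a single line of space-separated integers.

After 1 (prev): list=[9, 4, 8, 3, 2, 6, 7] cursor@9
After 2 (delete_current): list=[4, 8, 3, 2, 6, 7] cursor@4
After 3 (delete_current): list=[8, 3, 2, 6, 7] cursor@8
After 4 (delete_current): list=[3, 2, 6, 7] cursor@3
After 5 (prev): list=[3, 2, 6, 7] cursor@3
After 6 (insert_before(14)): list=[14, 3, 2, 6, 7] cursor@3
After 7 (insert_before(40)): list=[14, 40, 3, 2, 6, 7] cursor@3

Answer: 14 40 3 2 6 7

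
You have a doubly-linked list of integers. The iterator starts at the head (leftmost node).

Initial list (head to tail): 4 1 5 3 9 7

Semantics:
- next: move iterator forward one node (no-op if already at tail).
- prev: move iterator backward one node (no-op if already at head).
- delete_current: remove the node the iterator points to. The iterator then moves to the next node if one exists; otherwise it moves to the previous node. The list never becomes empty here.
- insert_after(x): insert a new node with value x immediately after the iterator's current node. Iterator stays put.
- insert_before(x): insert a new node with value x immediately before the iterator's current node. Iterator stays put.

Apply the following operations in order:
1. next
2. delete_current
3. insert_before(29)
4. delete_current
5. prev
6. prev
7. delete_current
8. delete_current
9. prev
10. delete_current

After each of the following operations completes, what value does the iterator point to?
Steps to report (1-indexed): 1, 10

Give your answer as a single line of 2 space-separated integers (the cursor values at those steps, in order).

After 1 (next): list=[4, 1, 5, 3, 9, 7] cursor@1
After 2 (delete_current): list=[4, 5, 3, 9, 7] cursor@5
After 3 (insert_before(29)): list=[4, 29, 5, 3, 9, 7] cursor@5
After 4 (delete_current): list=[4, 29, 3, 9, 7] cursor@3
After 5 (prev): list=[4, 29, 3, 9, 7] cursor@29
After 6 (prev): list=[4, 29, 3, 9, 7] cursor@4
After 7 (delete_current): list=[29, 3, 9, 7] cursor@29
After 8 (delete_current): list=[3, 9, 7] cursor@3
After 9 (prev): list=[3, 9, 7] cursor@3
After 10 (delete_current): list=[9, 7] cursor@9

Answer: 1 9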